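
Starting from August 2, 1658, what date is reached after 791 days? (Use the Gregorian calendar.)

+365 (one year) → Aug 2, 1659 (426 left).
+366 (one year; includes Feb 29, 1660) → Aug 2, 1660 (60 left).
Aug has 31 days: +30 → Sep 1, 1660 (30 left).
Sep has 30 days: +30 → Oct 1, 1660 (0 left).

October 1, 1660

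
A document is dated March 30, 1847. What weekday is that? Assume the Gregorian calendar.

Tuesday

Doomsday rule: the anchor day for the 1800s is Friday. For year 47: 47÷12 = 3 r 11, and 11÷4 = 2, so 3+11+2 = 16.
Friday + 16 ≡ Sunday — that's 1847's doomsday.
In March the doomsday date is Mar 14.
Mar 30 is 16 days after Mar 14; 16 mod 7 = 2, so Sunday + 2 = Tuesday.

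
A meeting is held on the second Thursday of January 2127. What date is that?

January 9, 2127

January 1, 2127 is a Wednesday.
The first Thursday is therefore January 2 (1 days later).
The second Thursday is 2 + 1×7 = January 9.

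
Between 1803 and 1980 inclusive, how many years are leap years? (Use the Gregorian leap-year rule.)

44

Multiples of 4 in [1803,1980]: 45.
Of those, multiples of 100: 1 (not leap unless ÷400).
Multiples of 400: 0.
Leap years = 45 − 1 + 0 = 44.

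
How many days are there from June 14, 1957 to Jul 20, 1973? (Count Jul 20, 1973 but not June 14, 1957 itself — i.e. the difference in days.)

Jun 14, 1957 → Jun 14, 1958: 365 days.
Jun 14, 1958 → Jun 14, 1959: 365 days.
Jun 14, 1959 → Jun 14, 1960: 366 days (Feb 29, 1960 is in that span).
Jun 14, 1960 → Jun 14, 1961: 365 days.
Jun 14, 1961 → Jun 14, 1962: 365 days.
Jun 14, 1962 → Jun 14, 1963: 365 days.
Jun 14, 1963 → Jun 14, 1964: 366 days (Feb 29, 1964 is in that span).
Jun 14, 1964 → Jun 14, 1965: 365 days.
Jun 14, 1965 → Jun 14, 1966: 365 days.
Jun 14, 1966 → Jun 14, 1967: 365 days.
Jun 14, 1967 → Jun 14, 1968: 366 days (Feb 29, 1968 is in that span).
Jun 14, 1968 → Jun 14, 1969: 365 days.
Jun 14, 1969 → Jun 14, 1970: 365 days.
Jun 14, 1970 → Jun 14, 1971: 365 days.
Jun 14, 1971 → Jun 14, 1972: 366 days (Feb 29, 1972 is in that span).
Jun 14, 1972 → Jun 14, 1973: 365 days.
Jun 14, 1973 → Jul 14, 1973: 30 days (June has 30).
Jul 14, 1973 → Jul 20, 1973: 6 days.
Total: 5880 days.

5880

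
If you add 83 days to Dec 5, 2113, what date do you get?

February 26, 2114

Dec has 31 days: +27 → Jan 1, 2114 (56 left).
Jan has 31 days: +31 → Feb 1, 2114 (25 left).
+25 → Feb 26, 2114.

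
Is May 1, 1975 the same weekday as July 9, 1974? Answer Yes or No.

From Jul 9, 1974 to May 1, 1975 is 296 days.
296 mod 7 = 2, so they are different weekdays.
(Jul 9, 1974 is a Tuesday; May 1, 1975 is a Thursday.)

No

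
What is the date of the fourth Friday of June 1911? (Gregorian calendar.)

June 23, 1911

June 1, 1911 is a Thursday.
The first Friday is therefore June 2 (1 days later).
The fourth Friday is 2 + 3×7 = June 23.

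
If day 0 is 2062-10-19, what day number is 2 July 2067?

1717

Oct 19, 2062 → Oct 19, 2063: 365 days.
Oct 19, 2063 → Oct 19, 2064: 366 days (Feb 29, 2064 is in that span).
Oct 19, 2064 → Oct 19, 2065: 365 days.
Oct 19, 2065 → Oct 19, 2066: 365 days.
Oct 19, 2066 → Nov 19, 2066: 31 days (October has 31).
Nov 19, 2066 → Dec 19, 2066: 30 days (November has 30).
Dec 19, 2066 → Jan 19, 2067: 31 days (December has 31).
Jan 19, 2067 → Feb 19, 2067: 31 days (January has 31).
Feb 19, 2067 → Mar 19, 2067: 28 days (February has 28).
Mar 19, 2067 → Apr 19, 2067: 31 days (March has 31).
Apr 19, 2067 → May 19, 2067: 30 days (April has 30).
May 19, 2067 → Jun 19, 2067: 31 days (May has 31).
Jun 19, 2067 → Jul 2, 2067: 13 days.
Total: 1717 days.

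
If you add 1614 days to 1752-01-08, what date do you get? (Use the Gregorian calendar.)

June 9, 1756

+366 (one year; includes Feb 29, 1752) → Jan 8, 1753 (1248 left).
+365 (one year) → Jan 8, 1754 (883 left).
+365 (one year) → Jan 8, 1755 (518 left).
+365 (one year) → Jan 8, 1756 (153 left).
Jan has 31 days: +24 → Feb 1, 1756 (129 left).
Feb has 29 days: +29 → Mar 1, 1756 (100 left).
Mar has 31 days: +31 → Apr 1, 1756 (69 left).
Apr has 30 days: +30 → May 1, 1756 (39 left).
May has 31 days: +31 → Jun 1, 1756 (8 left).
+8 → Jun 9, 1756.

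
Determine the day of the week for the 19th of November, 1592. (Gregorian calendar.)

Doomsday rule: the anchor day for the 1500s is Wednesday. For year 92: 92÷12 = 7 r 8, and 8÷4 = 2, so 7+8+2 = 17.
Wednesday + 17 ≡ Saturday — that's 1592's doomsday.
In November the doomsday date is Nov 7.
Nov 19 is 12 days after Nov 7; 12 mod 7 = 5, so Saturday + 5 = Thursday.

Thursday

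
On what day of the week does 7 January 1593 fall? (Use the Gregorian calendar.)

Doomsday rule: the anchor day for the 1500s is Wednesday. For year 93: 93÷12 = 7 r 9, and 9÷4 = 2, so 7+9+2 = 18.
Wednesday + 18 ≡ Sunday — that's 1593's doomsday.
In January the doomsday date is Jan 3 (1593 is not a leap year).
Jan 7 is 4 days after Jan 3; 4 mod 7 = 4, so Sunday + 4 = Thursday.

Thursday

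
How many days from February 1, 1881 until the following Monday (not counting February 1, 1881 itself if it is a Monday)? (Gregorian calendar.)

6

Feb 1, 1881 is a Tuesday.
From Tuesday to the next Monday is 6 days.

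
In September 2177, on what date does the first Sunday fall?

September 1, 2177 is a Monday.
The first Sunday is therefore September 7 (6 days later).

September 7, 2177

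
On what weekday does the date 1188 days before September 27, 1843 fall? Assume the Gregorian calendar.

Friday

First find the weekday of Sep 27, 1843. Doomsday rule: the anchor day for the 1800s is Friday. For year 43: 43÷12 = 3 r 7, and 7÷4 = 1, so 3+7+1 = 11.
Friday + 11 ≡ Tuesday — that's 1843's doomsday.
In September the doomsday date is Sep 5.
Sep 27 is 22 days after Sep 5; 22 mod 7 = 1, so Tuesday + 1 = Wednesday.
1188 mod 7 = 5, so 1188 days before a Wednesday is Wednesday − 5 = Friday.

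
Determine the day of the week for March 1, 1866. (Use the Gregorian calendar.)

Thursday

Doomsday rule: the anchor day for the 1800s is Friday. For year 66: 66÷12 = 5 r 6, and 6÷4 = 1, so 5+6+1 = 12.
Friday + 12 ≡ Wednesday — that's 1866's doomsday.
In March the doomsday date is Mar 14.
Mar 1 is 13 days before Mar 14; 13 mod 7 = 6, so Wednesday − 6 = Thursday.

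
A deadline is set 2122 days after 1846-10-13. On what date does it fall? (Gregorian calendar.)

+365 (one year) → Oct 13, 1847 (1757 left).
+366 (one year; includes Feb 29, 1848) → Oct 13, 1848 (1391 left).
+365 (one year) → Oct 13, 1849 (1026 left).
+365 (one year) → Oct 13, 1850 (661 left).
+365 (one year) → Oct 13, 1851 (296 left).
Oct has 31 days: +19 → Nov 1, 1851 (277 left).
Nov has 30 days: +30 → Dec 1, 1851 (247 left).
Dec has 31 days: +31 → Jan 1, 1852 (216 left).
Jan has 31 days: +31 → Feb 1, 1852 (185 left).
Feb has 29 days: +29 → Mar 1, 1852 (156 left).
Mar has 31 days: +31 → Apr 1, 1852 (125 left).
Apr has 30 days: +30 → May 1, 1852 (95 left).
May has 31 days: +31 → Jun 1, 1852 (64 left).
Jun has 30 days: +30 → Jul 1, 1852 (34 left).
Jul has 31 days: +31 → Aug 1, 1852 (3 left).
+3 → Aug 4, 1852.

August 4, 1852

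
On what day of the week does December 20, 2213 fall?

Monday

Doomsday rule: the anchor day for the 2200s is Friday. For year 13: 13÷12 = 1 r 1, and 1÷4 = 0, so 1+1+0 = 2.
Friday + 2 ≡ Sunday — that's 2213's doomsday.
In December the doomsday date is Dec 12.
Dec 20 is 8 days after Dec 12; 8 mod 7 = 1, so Sunday + 1 = Monday.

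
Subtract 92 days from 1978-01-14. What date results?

−14 → Dec 31, 1977 (end of Dec, 31 days; 78 left).
−31 → Nov 30, 1977 (end of Nov, 30 days; 47 left).
−30 → Oct 31, 1977 (end of Oct, 31 days; 17 left).
−17 → Oct 14, 1977.

October 14, 1977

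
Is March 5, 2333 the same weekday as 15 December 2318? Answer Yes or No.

Yes

From Dec 15, 2318 to Mar 5, 2333 is 5194 days.
5194 mod 7 = 0, so they are the same weekday.
(Dec 15, 2318 is a Sunday; Mar 5, 2333 is a Sunday.)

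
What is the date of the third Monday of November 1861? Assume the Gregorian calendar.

November 1, 1861 is a Friday.
The first Monday is therefore November 4 (3 days later).
The third Monday is 4 + 2×7 = November 18.

November 18, 1861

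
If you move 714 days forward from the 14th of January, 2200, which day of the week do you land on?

Jan 14, 2200 is a Tuesday.
714 mod 7 = 0, so 714 days after a Tuesday is Tuesday + 0 = Tuesday.

Tuesday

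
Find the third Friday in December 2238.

December 21, 2238

December 1, 2238 is a Saturday.
The first Friday is therefore December 7 (6 days later).
The third Friday is 7 + 2×7 = December 21.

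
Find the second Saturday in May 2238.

May 12, 2238

May 1, 2238 is a Tuesday.
The first Saturday is therefore May 5 (4 days later).
The second Saturday is 5 + 1×7 = May 12.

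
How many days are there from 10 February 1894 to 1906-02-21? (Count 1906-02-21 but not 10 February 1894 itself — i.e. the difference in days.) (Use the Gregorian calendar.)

4393

Feb 10, 1894 → Feb 10, 1895: 365 days.
Feb 10, 1895 → Feb 10, 1896: 365 days.
Feb 10, 1896 → Feb 10, 1897: 366 days (Feb 29, 1896 is in that span).
Feb 10, 1897 → Feb 10, 1898: 365 days.
Feb 10, 1898 → Feb 10, 1899: 365 days.
Feb 10, 1899 → Feb 10, 1900: 365 days.
Feb 10, 1900 → Feb 10, 1901: 365 days.
Feb 10, 1901 → Feb 10, 1902: 365 days.
Feb 10, 1902 → Feb 10, 1903: 365 days.
Feb 10, 1903 → Feb 10, 1904: 365 days.
Feb 10, 1904 → Feb 10, 1905: 366 days (Feb 29, 1904 is in that span).
Feb 10, 1905 → Mar 10, 1905: 28 days (February has 28).
Mar 10, 1905 → Apr 10, 1905: 31 days (March has 31).
Apr 10, 1905 → May 10, 1905: 30 days (April has 30).
May 10, 1905 → Jun 10, 1905: 31 days (May has 31).
Jun 10, 1905 → Jul 10, 1905: 30 days (June has 30).
Jul 10, 1905 → Aug 10, 1905: 31 days (July has 31).
Aug 10, 1905 → Sep 10, 1905: 31 days (August has 31).
Sep 10, 1905 → Oct 10, 1905: 30 days (September has 30).
Oct 10, 1905 → Nov 10, 1905: 31 days (October has 31).
Nov 10, 1905 → Dec 10, 1905: 30 days (November has 30).
Dec 10, 1905 → Jan 10, 1906: 31 days (December has 31).
Jan 10, 1906 → Feb 10, 1906: 31 days (January has 31).
Feb 10, 1906 → Feb 21, 1906: 11 days.
Total: 4393 days.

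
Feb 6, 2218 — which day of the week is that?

Friday

Doomsday rule: the anchor day for the 2200s is Friday. For year 18: 18÷12 = 1 r 6, and 6÷4 = 1, so 1+6+1 = 8.
Friday + 8 ≡ Saturday — that's 2218's doomsday.
In February the doomsday date is Feb 28 (2218 is not a leap year).
Feb 6 is 22 days before Feb 28; 22 mod 7 = 1, so Saturday − 1 = Friday.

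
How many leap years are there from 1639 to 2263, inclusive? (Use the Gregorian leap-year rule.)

Multiples of 4 in [1639,2263]: 156.
Of those, multiples of 100: 6 (not leap unless ÷400).
Multiples of 400: 1.
Leap years = 156 − 6 + 1 = 151.

151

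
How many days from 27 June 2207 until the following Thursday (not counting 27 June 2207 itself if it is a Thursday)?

5

Jun 27, 2207 is a Saturday.
From Saturday to the next Thursday is 5 days.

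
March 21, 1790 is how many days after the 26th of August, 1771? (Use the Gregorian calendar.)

Aug 26, 1771 → Aug 26, 1772: 366 days (Feb 29, 1772 is in that span).
Aug 26, 1772 → Aug 26, 1773: 365 days.
Aug 26, 1773 → Aug 26, 1774: 365 days.
Aug 26, 1774 → Aug 26, 1775: 365 days.
Aug 26, 1775 → Aug 26, 1776: 366 days (Feb 29, 1776 is in that span).
Aug 26, 1776 → Aug 26, 1777: 365 days.
Aug 26, 1777 → Aug 26, 1778: 365 days.
Aug 26, 1778 → Aug 26, 1779: 365 days.
Aug 26, 1779 → Aug 26, 1780: 366 days (Feb 29, 1780 is in that span).
Aug 26, 1780 → Aug 26, 1781: 365 days.
Aug 26, 1781 → Aug 26, 1782: 365 days.
Aug 26, 1782 → Aug 26, 1783: 365 days.
Aug 26, 1783 → Aug 26, 1784: 366 days (Feb 29, 1784 is in that span).
Aug 26, 1784 → Aug 26, 1785: 365 days.
Aug 26, 1785 → Aug 26, 1786: 365 days.
Aug 26, 1786 → Aug 26, 1787: 365 days.
Aug 26, 1787 → Aug 26, 1788: 366 days (Feb 29, 1788 is in that span).
Aug 26, 1788 → Aug 26, 1789: 365 days.
Aug 26, 1789 → Sep 26, 1789: 31 days (August has 31).
Sep 26, 1789 → Oct 26, 1789: 30 days (September has 30).
Oct 26, 1789 → Nov 26, 1789: 31 days (October has 31).
Nov 26, 1789 → Dec 26, 1789: 30 days (November has 30).
Dec 26, 1789 → Jan 26, 1790: 31 days (December has 31).
Jan 26, 1790 → Feb 26, 1790: 31 days (January has 31).
Feb 26, 1790 → Mar 21, 1790: 23 days.
Total: 6782 days.

6782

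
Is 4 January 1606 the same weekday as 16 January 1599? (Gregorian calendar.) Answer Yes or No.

No

From Jan 16, 1599 to Jan 4, 1606 is 2545 days.
2545 mod 7 = 4, so they are different weekdays.
(Jan 16, 1599 is a Saturday; Jan 4, 1606 is a Wednesday.)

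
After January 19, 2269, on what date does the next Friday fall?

Jan 19, 2269 is a Tuesday.
From Tuesday to the next Friday is 3 days.
Jan 19, 2269 + 3 = Jan 22, 2269.

January 22, 2269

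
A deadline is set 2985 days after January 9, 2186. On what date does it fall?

March 13, 2194

+365 (one year) → Jan 9, 2187 (2620 left).
+365 (one year) → Jan 9, 2188 (2255 left).
+366 (one year; includes Feb 29, 2188) → Jan 9, 2189 (1889 left).
+365 (one year) → Jan 9, 2190 (1524 left).
+365 (one year) → Jan 9, 2191 (1159 left).
+365 (one year) → Jan 9, 2192 (794 left).
+366 (one year; includes Feb 29, 2192) → Jan 9, 2193 (428 left).
+365 (one year) → Jan 9, 2194 (63 left).
Jan has 31 days: +23 → Feb 1, 2194 (40 left).
Feb has 28 days: +28 → Mar 1, 2194 (12 left).
+12 → Mar 13, 2194.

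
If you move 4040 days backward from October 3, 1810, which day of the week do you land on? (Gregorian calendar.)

Tuesday

First find the weekday of Oct 3, 1810. Doomsday rule: the anchor day for the 1800s is Friday. For year 10: 10÷12 = 0 r 10, and 10÷4 = 2, so 0+10+2 = 12.
Friday + 12 ≡ Wednesday — that's 1810's doomsday.
In October the doomsday date is Oct 10.
Oct 3 is 7 days before Oct 10; 7 mod 7 = 0, so Wednesday − 0 = Wednesday.
4040 mod 7 = 1, so 4040 days before a Wednesday is Wednesday − 1 = Tuesday.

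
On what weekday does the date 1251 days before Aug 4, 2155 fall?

First find the weekday of Aug 4, 2155. Doomsday rule: the anchor day for the 2100s is Sunday. For year 55: 55÷12 = 4 r 7, and 7÷4 = 1, so 4+7+1 = 12.
Sunday + 12 ≡ Friday — that's 2155's doomsday.
In August the doomsday date is Aug 8.
Aug 4 is 4 days before Aug 8; 4 mod 7 = 4, so Friday − 4 = Monday.
1251 mod 7 = 5, so 1251 days before a Monday is Monday − 5 = Wednesday.

Wednesday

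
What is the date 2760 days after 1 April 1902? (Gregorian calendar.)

October 21, 1909

+365 (one year) → Apr 1, 1903 (2395 left).
+366 (one year; includes Feb 29, 1904) → Apr 1, 1904 (2029 left).
+365 (one year) → Apr 1, 1905 (1664 left).
+365 (one year) → Apr 1, 1906 (1299 left).
+365 (one year) → Apr 1, 1907 (934 left).
+366 (one year; includes Feb 29, 1908) → Apr 1, 1908 (568 left).
+365 (one year) → Apr 1, 1909 (203 left).
Apr has 30 days: +30 → May 1, 1909 (173 left).
May has 31 days: +31 → Jun 1, 1909 (142 left).
Jun has 30 days: +30 → Jul 1, 1909 (112 left).
Jul has 31 days: +31 → Aug 1, 1909 (81 left).
Aug has 31 days: +31 → Sep 1, 1909 (50 left).
Sep has 30 days: +30 → Oct 1, 1909 (20 left).
+20 → Oct 21, 1909.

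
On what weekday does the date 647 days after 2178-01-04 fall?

Jan 4, 2178 is a Sunday.
647 mod 7 = 3, so 647 days after a Sunday is Sunday + 3 = Wednesday.

Wednesday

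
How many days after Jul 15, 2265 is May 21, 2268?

1041

Jul 15, 2265 → Jul 15, 2266: 365 days.
Jul 15, 2266 → Jul 15, 2267: 365 days.
Jul 15, 2267 → Aug 15, 2267: 31 days (July has 31).
Aug 15, 2267 → Sep 15, 2267: 31 days (August has 31).
Sep 15, 2267 → Oct 15, 2267: 30 days (September has 30).
Oct 15, 2267 → Nov 15, 2267: 31 days (October has 31).
Nov 15, 2267 → Dec 15, 2267: 30 days (November has 30).
Dec 15, 2267 → Jan 15, 2268: 31 days (December has 31).
Jan 15, 2268 → Feb 15, 2268: 31 days (January has 31).
Feb 15, 2268 → Mar 15, 2268: 29 days (February has 29).
Mar 15, 2268 → Apr 15, 2268: 31 days (March has 31).
Apr 15, 2268 → May 15, 2268: 30 days (April has 30).
May 15, 2268 → May 21, 2268: 6 days.
Total: 1041 days.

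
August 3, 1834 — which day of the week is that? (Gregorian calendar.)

Doomsday rule: the anchor day for the 1800s is Friday. For year 34: 34÷12 = 2 r 10, and 10÷4 = 2, so 2+10+2 = 14.
Friday + 14 ≡ Friday — that's 1834's doomsday.
In August the doomsday date is Aug 8.
Aug 3 is 5 days before Aug 8; 5 mod 7 = 5, so Friday − 5 = Sunday.

Sunday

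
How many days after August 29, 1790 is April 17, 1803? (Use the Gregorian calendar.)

Aug 29, 1790 → Aug 29, 1791: 365 days.
Aug 29, 1791 → Aug 29, 1792: 366 days (Feb 29, 1792 is in that span).
Aug 29, 1792 → Aug 29, 1793: 365 days.
Aug 29, 1793 → Aug 29, 1794: 365 days.
Aug 29, 1794 → Aug 29, 1795: 365 days.
Aug 29, 1795 → Aug 29, 1796: 366 days (Feb 29, 1796 is in that span).
Aug 29, 1796 → Aug 29, 1797: 365 days.
Aug 29, 1797 → Aug 29, 1798: 365 days.
Aug 29, 1798 → Aug 29, 1799: 365 days.
Aug 29, 1799 → Aug 29, 1800: 365 days.
Aug 29, 1800 → Aug 29, 1801: 365 days.
Aug 29, 1801 → Aug 29, 1802: 365 days.
Aug 29, 1802 → Sep 29, 1802: 31 days (August has 31).
Sep 29, 1802 → Oct 29, 1802: 30 days (September has 30).
Oct 29, 1802 → Nov 29, 1802: 31 days (October has 31).
Nov 29, 1802 → Dec 29, 1802: 30 days (November has 30).
Dec 29, 1802 → Jan 29, 1803: 31 days (December has 31).
Jan 29, 1803 → Feb 28, 1803: 30 days (January has 31).
Feb 28, 1803 → Mar 28, 1803: 28 days (February has 28).
Mar 28, 1803 → Apr 17, 1803: 20 days.
Total: 4613 days.

4613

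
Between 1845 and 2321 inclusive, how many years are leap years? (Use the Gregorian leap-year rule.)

115

Multiples of 4 in [1845,2321]: 119.
Of those, multiples of 100: 5 (not leap unless ÷400).
Multiples of 400: 1.
Leap years = 119 − 5 + 1 = 115.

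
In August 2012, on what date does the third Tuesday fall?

August 21, 2012

August 1, 2012 is a Wednesday.
The first Tuesday is therefore August 7 (6 days later).
The third Tuesday is 7 + 2×7 = August 21.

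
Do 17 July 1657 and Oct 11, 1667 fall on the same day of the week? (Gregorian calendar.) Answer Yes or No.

Yes

From Jul 17, 1657 to Oct 11, 1667 is 3738 days.
3738 mod 7 = 0, so they are the same weekday.
(Jul 17, 1657 is a Tuesday; Oct 11, 1667 is a Tuesday.)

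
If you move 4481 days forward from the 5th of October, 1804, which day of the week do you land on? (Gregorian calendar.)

Saturday

First find the weekday of Oct 5, 1804. Doomsday rule: the anchor day for the 1800s is Friday. For year 04: 4÷12 = 0 r 4, and 4÷4 = 1, so 0+4+1 = 5.
Friday + 5 ≡ Wednesday — that's 1804's doomsday.
In October the doomsday date is Oct 10.
Oct 5 is 5 days before Oct 10; 5 mod 7 = 5, so Wednesday − 5 = Friday.
4481 mod 7 = 1, so 4481 days after a Friday is Friday + 1 = Saturday.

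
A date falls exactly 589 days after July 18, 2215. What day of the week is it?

First find the weekday of Jul 18, 2215. Doomsday rule: the anchor day for the 2200s is Friday. For year 15: 15÷12 = 1 r 3, and 3÷4 = 0, so 1+3+0 = 4.
Friday + 4 ≡ Tuesday — that's 2215's doomsday.
In July the doomsday date is Jul 11.
Jul 18 is 7 days after Jul 11; 7 mod 7 = 0, so Tuesday + 0 = Tuesday.
589 mod 7 = 1, so 589 days after a Tuesday is Tuesday + 1 = Wednesday.

Wednesday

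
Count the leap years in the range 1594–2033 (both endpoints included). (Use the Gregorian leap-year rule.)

Multiples of 4 in [1594,2033]: 110.
Of those, multiples of 100: 5 (not leap unless ÷400).
Multiples of 400: 2.
Leap years = 110 − 5 + 2 = 107.

107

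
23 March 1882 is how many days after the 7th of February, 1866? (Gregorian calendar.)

5888

Feb 7, 1866 → Feb 7, 1867: 365 days.
Feb 7, 1867 → Feb 7, 1868: 365 days.
Feb 7, 1868 → Feb 7, 1869: 366 days (Feb 29, 1868 is in that span).
Feb 7, 1869 → Feb 7, 1870: 365 days.
Feb 7, 1870 → Feb 7, 1871: 365 days.
Feb 7, 1871 → Feb 7, 1872: 365 days.
Feb 7, 1872 → Feb 7, 1873: 366 days (Feb 29, 1872 is in that span).
Feb 7, 1873 → Feb 7, 1874: 365 days.
Feb 7, 1874 → Feb 7, 1875: 365 days.
Feb 7, 1875 → Feb 7, 1876: 365 days.
Feb 7, 1876 → Feb 7, 1877: 366 days (Feb 29, 1876 is in that span).
Feb 7, 1877 → Feb 7, 1878: 365 days.
Feb 7, 1878 → Feb 7, 1879: 365 days.
Feb 7, 1879 → Feb 7, 1880: 365 days.
Feb 7, 1880 → Feb 7, 1881: 366 days (Feb 29, 1880 is in that span).
Feb 7, 1881 → Feb 7, 1882: 365 days.
Feb 7, 1882 → Mar 7, 1882: 28 days (February has 28).
Mar 7, 1882 → Mar 23, 1882: 16 days.
Total: 5888 days.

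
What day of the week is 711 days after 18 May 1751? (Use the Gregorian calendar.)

First find the weekday of May 18, 1751. Doomsday rule: the anchor day for the 1700s is Sunday. For year 51: 51÷12 = 4 r 3, and 3÷4 = 0, so 4+3+0 = 7.
Sunday + 7 ≡ Sunday — that's 1751's doomsday.
In May the doomsday date is May 9.
May 18 is 9 days after May 9; 9 mod 7 = 2, so Sunday + 2 = Tuesday.
711 mod 7 = 4, so 711 days after a Tuesday is Tuesday + 4 = Saturday.

Saturday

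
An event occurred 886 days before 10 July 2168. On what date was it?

−366 (one year; includes Feb 29, 2168) → Jul 10, 2167 (520 left).
−365 (one year) → Jul 10, 2166 (155 left).
−10 → Jun 30, 2166 (end of Jun, 30 days; 145 left).
−30 → May 31, 2166 (end of May, 31 days; 115 left).
−31 → Apr 30, 2166 (end of Apr, 30 days; 84 left).
−30 → Mar 31, 2166 (end of Mar, 31 days; 54 left).
−31 → Feb 28, 2166 (end of Feb, 28 days; 23 left).
−23 → Feb 5, 2166.

February 5, 2166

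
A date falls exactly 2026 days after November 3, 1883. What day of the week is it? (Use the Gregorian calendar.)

First find the weekday of Nov 3, 1883. Doomsday rule: the anchor day for the 1800s is Friday. For year 83: 83÷12 = 6 r 11, and 11÷4 = 2, so 6+11+2 = 19.
Friday + 19 ≡ Wednesday — that's 1883's doomsday.
In November the doomsday date is Nov 7.
Nov 3 is 4 days before Nov 7; 4 mod 7 = 4, so Wednesday − 4 = Saturday.
2026 mod 7 = 3, so 2026 days after a Saturday is Saturday + 3 = Tuesday.

Tuesday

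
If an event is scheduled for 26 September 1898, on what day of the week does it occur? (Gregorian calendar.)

Monday

Doomsday rule: the anchor day for the 1800s is Friday. For year 98: 98÷12 = 8 r 2, and 2÷4 = 0, so 8+2+0 = 10.
Friday + 10 ≡ Monday — that's 1898's doomsday.
In September the doomsday date is Sep 5.
Sep 26 is 21 days after Sep 5; 21 mod 7 = 0, so Monday + 0 = Monday.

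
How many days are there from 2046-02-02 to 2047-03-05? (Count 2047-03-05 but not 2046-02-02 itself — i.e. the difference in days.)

Feb 2, 2046 → Mar 2, 2046: 28 days (February has 28).
Mar 2, 2046 → Apr 2, 2046: 31 days (March has 31).
Apr 2, 2046 → May 2, 2046: 30 days (April has 30).
May 2, 2046 → Jun 2, 2046: 31 days (May has 31).
Jun 2, 2046 → Jul 2, 2046: 30 days (June has 30).
Jul 2, 2046 → Aug 2, 2046: 31 days (July has 31).
Aug 2, 2046 → Sep 2, 2046: 31 days (August has 31).
Sep 2, 2046 → Oct 2, 2046: 30 days (September has 30).
Oct 2, 2046 → Nov 2, 2046: 31 days (October has 31).
Nov 2, 2046 → Dec 2, 2046: 30 days (November has 30).
Dec 2, 2046 → Jan 2, 2047: 31 days (December has 31).
Jan 2, 2047 → Feb 2, 2047: 31 days (January has 31).
Feb 2, 2047 → Mar 2, 2047: 28 days (February has 28).
Mar 2, 2047 → Mar 5, 2047: 3 days.
Total: 396 days.

396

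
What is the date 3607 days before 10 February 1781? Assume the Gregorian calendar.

March 28, 1771

−366 (one year; includes Feb 29, 1780) → Feb 10, 1780 (3241 left).
−365 (one year) → Feb 10, 1779 (2876 left).
−365 (one year) → Feb 10, 1778 (2511 left).
−365 (one year) → Feb 10, 1777 (2146 left).
−366 (one year; includes Feb 29, 1776) → Feb 10, 1776 (1780 left).
−365 (one year) → Feb 10, 1775 (1415 left).
−365 (one year) → Feb 10, 1774 (1050 left).
−365 (one year) → Feb 10, 1773 (685 left).
−366 (one year; includes Feb 29, 1772) → Feb 10, 1772 (319 left).
−10 → Jan 31, 1772 (end of Jan, 31 days; 309 left).
−31 → Dec 31, 1771 (end of Dec, 31 days; 278 left).
−31 → Nov 30, 1771 (end of Nov, 30 days; 247 left).
−30 → Oct 31, 1771 (end of Oct, 31 days; 217 left).
−31 → Sep 30, 1771 (end of Sep, 30 days; 186 left).
−30 → Aug 31, 1771 (end of Aug, 31 days; 156 left).
−31 → Jul 31, 1771 (end of Jul, 31 days; 125 left).
−31 → Jun 30, 1771 (end of Jun, 30 days; 94 left).
−30 → May 31, 1771 (end of May, 31 days; 64 left).
−31 → Apr 30, 1771 (end of Apr, 30 days; 33 left).
−30 → Mar 31, 1771 (end of Mar, 31 days; 3 left).
−3 → Mar 28, 1771.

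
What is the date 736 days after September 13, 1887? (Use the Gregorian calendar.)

September 18, 1889

+366 (one year; includes Feb 29, 1888) → Sep 13, 1888 (370 left).
Sep has 30 days: +18 → Oct 1, 1888 (352 left).
Oct has 31 days: +31 → Nov 1, 1888 (321 left).
Nov has 30 days: +30 → Dec 1, 1888 (291 left).
Dec has 31 days: +31 → Jan 1, 1889 (260 left).
Jan has 31 days: +31 → Feb 1, 1889 (229 left).
Feb has 28 days: +28 → Mar 1, 1889 (201 left).
Mar has 31 days: +31 → Apr 1, 1889 (170 left).
Apr has 30 days: +30 → May 1, 1889 (140 left).
May has 31 days: +31 → Jun 1, 1889 (109 left).
Jun has 30 days: +30 → Jul 1, 1889 (79 left).
Jul has 31 days: +31 → Aug 1, 1889 (48 left).
Aug has 31 days: +31 → Sep 1, 1889 (17 left).
+17 → Sep 18, 1889.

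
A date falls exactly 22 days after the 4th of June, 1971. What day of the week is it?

Saturday

First find the weekday of Jun 4, 1971. Doomsday rule: the anchor day for the 1900s is Wednesday. For year 71: 71÷12 = 5 r 11, and 11÷4 = 2, so 5+11+2 = 18.
Wednesday + 18 ≡ Sunday — that's 1971's doomsday.
In June the doomsday date is Jun 6.
Jun 4 is 2 days before Jun 6; 2 mod 7 = 2, so Sunday − 2 = Friday.
22 mod 7 = 1, so 22 days after a Friday is Friday + 1 = Saturday.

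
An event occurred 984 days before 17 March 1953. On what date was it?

−365 (one year) → Mar 17, 1952 (619 left).
−366 (one year; includes Feb 29, 1952) → Mar 17, 1951 (253 left).
−17 → Feb 28, 1951 (end of Feb, 28 days; 236 left).
−28 → Jan 31, 1951 (end of Jan, 31 days; 208 left).
−31 → Dec 31, 1950 (end of Dec, 31 days; 177 left).
−31 → Nov 30, 1950 (end of Nov, 30 days; 146 left).
−30 → Oct 31, 1950 (end of Oct, 31 days; 116 left).
−31 → Sep 30, 1950 (end of Sep, 30 days; 85 left).
−30 → Aug 31, 1950 (end of Aug, 31 days; 55 left).
−31 → Jul 31, 1950 (end of Jul, 31 days; 24 left).
−24 → Jul 7, 1950.

July 7, 1950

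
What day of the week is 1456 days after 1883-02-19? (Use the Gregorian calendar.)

Monday

First find the weekday of Feb 19, 1883. Doomsday rule: the anchor day for the 1800s is Friday. For year 83: 83÷12 = 6 r 11, and 11÷4 = 2, so 6+11+2 = 19.
Friday + 19 ≡ Wednesday — that's 1883's doomsday.
In February the doomsday date is Feb 28 (1883 is not a leap year).
Feb 19 is 9 days before Feb 28; 9 mod 7 = 2, so Wednesday − 2 = Monday.
1456 mod 7 = 0, so 1456 days after a Monday is Monday + 0 = Monday.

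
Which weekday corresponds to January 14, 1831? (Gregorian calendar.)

Friday

Doomsday rule: the anchor day for the 1800s is Friday. For year 31: 31÷12 = 2 r 7, and 7÷4 = 1, so 2+7+1 = 10.
Friday + 10 ≡ Monday — that's 1831's doomsday.
In January the doomsday date is Jan 3 (1831 is not a leap year).
Jan 14 is 11 days after Jan 3; 11 mod 7 = 4, so Monday + 4 = Friday.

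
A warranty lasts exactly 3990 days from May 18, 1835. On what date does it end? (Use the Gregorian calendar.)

April 20, 1846

+366 (one year; includes Feb 29, 1836) → May 18, 1836 (3624 left).
+365 (one year) → May 18, 1837 (3259 left).
+365 (one year) → May 18, 1838 (2894 left).
+365 (one year) → May 18, 1839 (2529 left).
+366 (one year; includes Feb 29, 1840) → May 18, 1840 (2163 left).
+365 (one year) → May 18, 1841 (1798 left).
+365 (one year) → May 18, 1842 (1433 left).
+365 (one year) → May 18, 1843 (1068 left).
+366 (one year; includes Feb 29, 1844) → May 18, 1844 (702 left).
+365 (one year) → May 18, 1845 (337 left).
May has 31 days: +14 → Jun 1, 1845 (323 left).
Jun has 30 days: +30 → Jul 1, 1845 (293 left).
Jul has 31 days: +31 → Aug 1, 1845 (262 left).
Aug has 31 days: +31 → Sep 1, 1845 (231 left).
Sep has 30 days: +30 → Oct 1, 1845 (201 left).
Oct has 31 days: +31 → Nov 1, 1845 (170 left).
Nov has 30 days: +30 → Dec 1, 1845 (140 left).
Dec has 31 days: +31 → Jan 1, 1846 (109 left).
Jan has 31 days: +31 → Feb 1, 1846 (78 left).
Feb has 28 days: +28 → Mar 1, 1846 (50 left).
Mar has 31 days: +31 → Apr 1, 1846 (19 left).
+19 → Apr 20, 1846.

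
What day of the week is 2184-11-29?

Monday

Doomsday rule: the anchor day for the 2100s is Sunday. For year 84: 84÷12 = 7 r 0, and 0÷4 = 0, so 7+0+0 = 7.
Sunday + 7 ≡ Sunday — that's 2184's doomsday.
In November the doomsday date is Nov 7.
Nov 29 is 22 days after Nov 7; 22 mod 7 = 1, so Sunday + 1 = Monday.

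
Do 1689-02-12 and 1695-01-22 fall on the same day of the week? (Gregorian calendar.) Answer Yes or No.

Yes

From Feb 12, 1689 to Jan 22, 1695 is 2170 days.
2170 mod 7 = 0, so they are the same weekday.
(Feb 12, 1689 is a Saturday; Jan 22, 1695 is a Saturday.)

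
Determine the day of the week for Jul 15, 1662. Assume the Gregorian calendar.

Doomsday rule: the anchor day for the 1600s is Tuesday. For year 62: 62÷12 = 5 r 2, and 2÷4 = 0, so 5+2+0 = 7.
Tuesday + 7 ≡ Tuesday — that's 1662's doomsday.
In July the doomsday date is Jul 11.
Jul 15 is 4 days after Jul 11; 4 mod 7 = 4, so Tuesday + 4 = Saturday.

Saturday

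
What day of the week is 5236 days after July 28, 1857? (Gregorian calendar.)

First find the weekday of Jul 28, 1857. Doomsday rule: the anchor day for the 1800s is Friday. For year 57: 57÷12 = 4 r 9, and 9÷4 = 2, so 4+9+2 = 15.
Friday + 15 ≡ Saturday — that's 1857's doomsday.
In July the doomsday date is Jul 11.
Jul 28 is 17 days after Jul 11; 17 mod 7 = 3, so Saturday + 3 = Tuesday.
5236 mod 7 = 0, so 5236 days after a Tuesday is Tuesday + 0 = Tuesday.

Tuesday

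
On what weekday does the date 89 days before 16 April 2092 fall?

First find the weekday of Apr 16, 2092. Doomsday rule: the anchor day for the 2000s is Tuesday. For year 92: 92÷12 = 7 r 8, and 8÷4 = 2, so 7+8+2 = 17.
Tuesday + 17 ≡ Friday — that's 2092's doomsday.
In April the doomsday date is Apr 4.
Apr 16 is 12 days after Apr 4; 12 mod 7 = 5, so Friday + 5 = Wednesday.
89 mod 7 = 5, so 89 days before a Wednesday is Wednesday − 5 = Friday.

Friday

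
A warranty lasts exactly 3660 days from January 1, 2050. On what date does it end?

+365 (one year) → Jan 1, 2051 (3295 left).
+365 (one year) → Jan 1, 2052 (2930 left).
+366 (one year; includes Feb 29, 2052) → Jan 1, 2053 (2564 left).
+365 (one year) → Jan 1, 2054 (2199 left).
+365 (one year) → Jan 1, 2055 (1834 left).
+365 (one year) → Jan 1, 2056 (1469 left).
+366 (one year; includes Feb 29, 2056) → Jan 1, 2057 (1103 left).
+365 (one year) → Jan 1, 2058 (738 left).
+365 (one year) → Jan 1, 2059 (373 left).
Jan has 31 days: +31 → Feb 1, 2059 (342 left).
Feb has 28 days: +28 → Mar 1, 2059 (314 left).
Mar has 31 days: +31 → Apr 1, 2059 (283 left).
Apr has 30 days: +30 → May 1, 2059 (253 left).
May has 31 days: +31 → Jun 1, 2059 (222 left).
Jun has 30 days: +30 → Jul 1, 2059 (192 left).
Jul has 31 days: +31 → Aug 1, 2059 (161 left).
Aug has 31 days: +31 → Sep 1, 2059 (130 left).
Sep has 30 days: +30 → Oct 1, 2059 (100 left).
Oct has 31 days: +31 → Nov 1, 2059 (69 left).
Nov has 30 days: +30 → Dec 1, 2059 (39 left).
Dec has 31 days: +31 → Jan 1, 2060 (8 left).
+8 → Jan 9, 2060.

January 9, 2060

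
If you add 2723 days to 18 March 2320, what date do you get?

+365 (one year) → Mar 18, 2321 (2358 left).
+365 (one year) → Mar 18, 2322 (1993 left).
+365 (one year) → Mar 18, 2323 (1628 left).
+366 (one year; includes Feb 29, 2324) → Mar 18, 2324 (1262 left).
+365 (one year) → Mar 18, 2325 (897 left).
+365 (one year) → Mar 18, 2326 (532 left).
+365 (one year) → Mar 18, 2327 (167 left).
Mar has 31 days: +14 → Apr 1, 2327 (153 left).
Apr has 30 days: +30 → May 1, 2327 (123 left).
May has 31 days: +31 → Jun 1, 2327 (92 left).
Jun has 30 days: +30 → Jul 1, 2327 (62 left).
Jul has 31 days: +31 → Aug 1, 2327 (31 left).
Aug has 31 days: +31 → Sep 1, 2327 (0 left).

September 1, 2327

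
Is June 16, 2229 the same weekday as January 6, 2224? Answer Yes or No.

Yes

From Jan 6, 2224 to Jun 16, 2229 is 1988 days.
1988 mod 7 = 0, so they are the same weekday.
(Jan 6, 2224 is a Tuesday; Jun 16, 2229 is a Tuesday.)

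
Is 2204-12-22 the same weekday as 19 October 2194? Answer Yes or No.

No

From Oct 19, 2194 to Dec 22, 2204 is 3716 days.
3716 mod 7 = 6, so they are different weekdays.
(Oct 19, 2194 is a Sunday; Dec 22, 2204 is a Saturday.)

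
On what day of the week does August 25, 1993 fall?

January 1, 1993 is a Friday.
Jan 1, 1993 → Feb 1, 1993: 31 days (January has 31).
Feb 1, 1993 → Mar 1, 1993: 28 days (February has 28).
Mar 1, 1993 → Apr 1, 1993: 31 days (March has 31).
Apr 1, 1993 → May 1, 1993: 30 days (April has 30).
May 1, 1993 → Jun 1, 1993: 31 days (May has 31).
Jun 1, 1993 → Jul 1, 1993: 30 days (June has 30).
Jul 1, 1993 → Aug 1, 1993: 31 days (July has 31).
Aug 1, 1993 → Aug 25, 1993: 24 days.
Total: 236 days.
236 mod 7 = 5, so Friday + 5 = Wednesday.

Wednesday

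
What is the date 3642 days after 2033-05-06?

April 26, 2043

+365 (one year) → May 6, 2034 (3277 left).
+365 (one year) → May 6, 2035 (2912 left).
+366 (one year; includes Feb 29, 2036) → May 6, 2036 (2546 left).
+365 (one year) → May 6, 2037 (2181 left).
+365 (one year) → May 6, 2038 (1816 left).
+365 (one year) → May 6, 2039 (1451 left).
+366 (one year; includes Feb 29, 2040) → May 6, 2040 (1085 left).
+365 (one year) → May 6, 2041 (720 left).
+365 (one year) → May 6, 2042 (355 left).
May has 31 days: +26 → Jun 1, 2042 (329 left).
Jun has 30 days: +30 → Jul 1, 2042 (299 left).
Jul has 31 days: +31 → Aug 1, 2042 (268 left).
Aug has 31 days: +31 → Sep 1, 2042 (237 left).
Sep has 30 days: +30 → Oct 1, 2042 (207 left).
Oct has 31 days: +31 → Nov 1, 2042 (176 left).
Nov has 30 days: +30 → Dec 1, 2042 (146 left).
Dec has 31 days: +31 → Jan 1, 2043 (115 left).
Jan has 31 days: +31 → Feb 1, 2043 (84 left).
Feb has 28 days: +28 → Mar 1, 2043 (56 left).
Mar has 31 days: +31 → Apr 1, 2043 (25 left).
+25 → Apr 26, 2043.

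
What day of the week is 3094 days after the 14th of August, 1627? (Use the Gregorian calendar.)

First find the weekday of Aug 14, 1627. Doomsday rule: the anchor day for the 1600s is Tuesday. For year 27: 27÷12 = 2 r 3, and 3÷4 = 0, so 2+3+0 = 5.
Tuesday + 5 ≡ Sunday — that's 1627's doomsday.
In August the doomsday date is Aug 8.
Aug 14 is 6 days after Aug 8; 6 mod 7 = 6, so Sunday + 6 = Saturday.
3094 mod 7 = 0, so 3094 days after a Saturday is Saturday + 0 = Saturday.

Saturday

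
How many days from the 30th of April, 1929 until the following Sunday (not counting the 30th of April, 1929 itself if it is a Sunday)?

Apr 30, 1929 is a Tuesday.
From Tuesday to the next Sunday is 5 days.

5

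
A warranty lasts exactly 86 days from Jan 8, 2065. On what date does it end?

Jan has 31 days: +24 → Feb 1, 2065 (62 left).
Feb has 28 days: +28 → Mar 1, 2065 (34 left).
Mar has 31 days: +31 → Apr 1, 2065 (3 left).
+3 → Apr 4, 2065.

April 4, 2065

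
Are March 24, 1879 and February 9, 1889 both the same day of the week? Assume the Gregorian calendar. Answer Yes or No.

No

From Mar 24, 1879 to Feb 9, 1889 is 3610 days.
3610 mod 7 = 5, so they are different weekdays.
(Mar 24, 1879 is a Monday; Feb 9, 1889 is a Saturday.)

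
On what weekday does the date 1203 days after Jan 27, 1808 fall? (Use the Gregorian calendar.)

First find the weekday of Jan 27, 1808. Doomsday rule: the anchor day for the 1800s is Friday. For year 08: 8÷12 = 0 r 8, and 8÷4 = 2, so 0+8+2 = 10.
Friday + 10 ≡ Monday — that's 1808's doomsday.
In January the doomsday date is Jan 4 (1808 is a leap year (divisible by 4)).
Jan 27 is 23 days after Jan 4; 23 mod 7 = 2, so Monday + 2 = Wednesday.
1203 mod 7 = 6, so 1203 days after a Wednesday is Wednesday + 6 = Tuesday.

Tuesday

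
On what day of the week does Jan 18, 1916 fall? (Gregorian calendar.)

Doomsday rule: the anchor day for the 1900s is Wednesday. For year 16: 16÷12 = 1 r 4, and 4÷4 = 1, so 1+4+1 = 6.
Wednesday + 6 ≡ Tuesday — that's 1916's doomsday.
In January the doomsday date is Jan 4 (1916 is a leap year (divisible by 4)).
Jan 18 is 14 days after Jan 4; 14 mod 7 = 0, so Tuesday + 0 = Tuesday.

Tuesday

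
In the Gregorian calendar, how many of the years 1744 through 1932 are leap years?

Multiples of 4 in [1744,1932]: 48.
Of those, multiples of 100: 2 (not leap unless ÷400).
Multiples of 400: 0.
Leap years = 48 − 2 + 0 = 46.

46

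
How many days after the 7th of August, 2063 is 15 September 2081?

6614

Aug 7, 2063 → Aug 7, 2064: 366 days (Feb 29, 2064 is in that span).
Aug 7, 2064 → Aug 7, 2065: 365 days.
Aug 7, 2065 → Aug 7, 2066: 365 days.
Aug 7, 2066 → Aug 7, 2067: 365 days.
Aug 7, 2067 → Aug 7, 2068: 366 days (Feb 29, 2068 is in that span).
Aug 7, 2068 → Aug 7, 2069: 365 days.
Aug 7, 2069 → Aug 7, 2070: 365 days.
Aug 7, 2070 → Aug 7, 2071: 365 days.
Aug 7, 2071 → Aug 7, 2072: 366 days (Feb 29, 2072 is in that span).
Aug 7, 2072 → Aug 7, 2073: 365 days.
Aug 7, 2073 → Aug 7, 2074: 365 days.
Aug 7, 2074 → Aug 7, 2075: 365 days.
Aug 7, 2075 → Aug 7, 2076: 366 days (Feb 29, 2076 is in that span).
Aug 7, 2076 → Aug 7, 2077: 365 days.
Aug 7, 2077 → Aug 7, 2078: 365 days.
Aug 7, 2078 → Aug 7, 2079: 365 days.
Aug 7, 2079 → Aug 7, 2080: 366 days (Feb 29, 2080 is in that span).
Aug 7, 2080 → Aug 7, 2081: 365 days.
Aug 7, 2081 → Sep 7, 2081: 31 days (August has 31).
Sep 7, 2081 → Sep 15, 2081: 8 days.
Total: 6614 days.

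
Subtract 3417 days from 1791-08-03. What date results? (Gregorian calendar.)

−365 (one year) → Aug 3, 1790 (3052 left).
−365 (one year) → Aug 3, 1789 (2687 left).
−365 (one year) → Aug 3, 1788 (2322 left).
−366 (one year; includes Feb 29, 1788) → Aug 3, 1787 (1956 left).
−365 (one year) → Aug 3, 1786 (1591 left).
−365 (one year) → Aug 3, 1785 (1226 left).
−365 (one year) → Aug 3, 1784 (861 left).
−366 (one year; includes Feb 29, 1784) → Aug 3, 1783 (495 left).
−365 (one year) → Aug 3, 1782 (130 left).
−3 → Jul 31, 1782 (end of Jul, 31 days; 127 left).
−31 → Jun 30, 1782 (end of Jun, 30 days; 96 left).
−30 → May 31, 1782 (end of May, 31 days; 66 left).
−31 → Apr 30, 1782 (end of Apr, 30 days; 35 left).
−30 → Mar 31, 1782 (end of Mar, 31 days; 5 left).
−5 → Mar 26, 1782.

March 26, 1782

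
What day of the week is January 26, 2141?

Doomsday rule: the anchor day for the 2100s is Sunday. For year 41: 41÷12 = 3 r 5, and 5÷4 = 1, so 3+5+1 = 9.
Sunday + 9 ≡ Tuesday — that's 2141's doomsday.
In January the doomsday date is Jan 3 (2141 is not a leap year).
Jan 26 is 23 days after Jan 3; 23 mod 7 = 2, so Tuesday + 2 = Thursday.

Thursday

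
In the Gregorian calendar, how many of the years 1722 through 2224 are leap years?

122

Multiples of 4 in [1722,2224]: 126.
Of those, multiples of 100: 5 (not leap unless ÷400).
Multiples of 400: 1.
Leap years = 126 − 5 + 1 = 122.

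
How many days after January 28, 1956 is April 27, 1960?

1551

Jan 28, 1956 → Jan 28, 1957: 366 days (Feb 29, 1956 is in that span).
Jan 28, 1957 → Jan 28, 1958: 365 days.
Jan 28, 1958 → Jan 28, 1959: 365 days.
Jan 28, 1959 → Jan 28, 1960: 365 days.
Jan 28, 1960 → Feb 28, 1960: 31 days (January has 31).
Feb 28, 1960 → Mar 28, 1960: 29 days (February has 29).
Mar 28, 1960 → Apr 27, 1960: 30 days.
Total: 1551 days.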